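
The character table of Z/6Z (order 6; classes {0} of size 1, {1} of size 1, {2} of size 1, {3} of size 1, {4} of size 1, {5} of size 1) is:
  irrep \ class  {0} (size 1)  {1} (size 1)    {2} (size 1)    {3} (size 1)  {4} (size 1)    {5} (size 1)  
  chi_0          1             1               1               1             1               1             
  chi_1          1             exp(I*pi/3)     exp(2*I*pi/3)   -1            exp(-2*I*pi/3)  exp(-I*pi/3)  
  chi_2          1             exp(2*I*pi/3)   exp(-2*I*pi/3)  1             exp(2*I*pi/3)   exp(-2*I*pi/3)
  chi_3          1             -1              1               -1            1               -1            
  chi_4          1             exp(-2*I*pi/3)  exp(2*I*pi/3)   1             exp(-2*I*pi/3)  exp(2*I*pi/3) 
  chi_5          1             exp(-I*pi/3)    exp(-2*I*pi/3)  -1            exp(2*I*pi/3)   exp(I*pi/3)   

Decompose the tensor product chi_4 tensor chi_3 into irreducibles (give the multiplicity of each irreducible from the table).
chi_4 tensor chi_3 = chi_1 (all other irreducibles have multiplicity 0).

Reasoning: The character of a tensor product is the pointwise product (chi_4 * chi_3)(C) = chi_4(C) * chi_3(C):
  {0}: (1)*(1), {1}: (exp(-2*I*pi/3))*(-1), {2}: (exp(2*I*pi/3))*(1), {3}: (1)*(-1), {4}: (exp(-2*I*pi/3))*(1), {5}: (exp(2*I*pi/3))*(-1)
so (chi_4 * chi_3) takes values
  {0} -> 1, {1} -> -exp(-2*I*pi/3), {2} -> exp(2*I*pi/3), {3} -> -1, {4} -> exp(-2*I*pi/3), {5} -> -exp(2*I*pi/3).
Now take the inner product of this character with each irreducible chi from the table, <chi_4*chi_3, chi> = (1/6) sum_C |C| (chi_4*chi_3)(C) conj(chi(C)):
  <chi_4*chi_3, chi_0> = (1/6)[1*(1)*conj(1) + 1*(-exp(-2*I*pi/3))*conj(1) + 1*(exp(2*I*pi/3))*conj(1) + 1*(-1)*conj(1) + 1*(exp(-2*I*pi/3))*conj(1) + 1*(-exp(2*I*pi/3))*conj(1)]
      = (1/6)[(1) + (-exp(-2*I*pi/3)) + (exp(2*I*pi/3)) + (-1) + (exp(-2*I*pi/3)) + (-exp(2*I*pi/3))] = 0/6 = 0
  <chi_4*chi_3, chi_1> = (1/6)[1*(1)*conj(1) + 1*(-exp(-2*I*pi/3))*conj(exp(I*pi/3)) + 1*(exp(2*I*pi/3))*conj(exp(2*I*pi/3)) + 1*(-1)*conj(-1) + 1*(exp(-2*I*pi/3))*conj(exp(-2*I*pi/3)) + 1*(-exp(2*I*pi/3))*conj(exp(-I*pi/3))]
      = (1/6)[(1) + (1) + (1) + (1) + (1) + (1)] = 6/6 = 1
  <chi_4*chi_3, chi_2> = (1/6)[1*(1)*conj(1) + 1*(-exp(-2*I*pi/3))*conj(exp(2*I*pi/3)) + 1*(exp(2*I*pi/3))*conj(exp(-2*I*pi/3)) + 1*(-1)*conj(1) + 1*(exp(-2*I*pi/3))*conj(exp(2*I*pi/3)) + 1*(-exp(2*I*pi/3))*conj(exp(-2*I*pi/3))]
      = (1/6)[(1) + (-exp(2*I*pi/3)) + (exp(-2*I*pi/3)) + (-1) + (exp(2*I*pi/3)) + (-exp(-2*I*pi/3))] = 0/6 = 0
  <chi_4*chi_3, chi_3> = (1/6)[1*(1)*conj(1) + 1*(-exp(-2*I*pi/3))*conj(-1) + 1*(exp(2*I*pi/3))*conj(1) + 1*(-1)*conj(-1) + 1*(exp(-2*I*pi/3))*conj(1) + 1*(-exp(2*I*pi/3))*conj(-1)]
      = (1/6)[(1) + (exp(-2*I*pi/3)) + (exp(2*I*pi/3)) + (1) + (exp(-2*I*pi/3)) + (exp(2*I*pi/3))] = 0/6 = 0
  <chi_4*chi_3, chi_4> = (1/6)[1*(1)*conj(1) + 1*(-exp(-2*I*pi/3))*conj(exp(-2*I*pi/3)) + 1*(exp(2*I*pi/3))*conj(exp(2*I*pi/3)) + 1*(-1)*conj(1) + 1*(exp(-2*I*pi/3))*conj(exp(-2*I*pi/3)) + 1*(-exp(2*I*pi/3))*conj(exp(2*I*pi/3))]
      = (1/6)[(1) + (-1) + (1) + (-1) + (1) + (-1)] = 0/6 = 0
  <chi_4*chi_3, chi_5> = (1/6)[1*(1)*conj(1) + 1*(-exp(-2*I*pi/3))*conj(exp(-I*pi/3)) + 1*(exp(2*I*pi/3))*conj(exp(-2*I*pi/3)) + 1*(-1)*conj(-1) + 1*(exp(-2*I*pi/3))*conj(exp(2*I*pi/3)) + 1*(-exp(2*I*pi/3))*conj(exp(I*pi/3))]
      = (1/6)[(1) + (-exp(-I*pi/3)) + (exp(-2*I*pi/3)) + (1) + (exp(2*I*pi/3)) + (-exp(I*pi/3))] = 0/6 = 0
(Exp terms are combined using exp(i*s)*conj(exp(i*t)) = exp(i*(s-t)), and sums of them are collapsed using the identity that for every m > 1 the m distinct m-th roots of unity sum to 0, e.g. 1 + exp(2*I*pi/3) + exp(-2*I*pi/3) = 0.)
Hence the multiplicities are chi_1: 1. Dimension check: dim(chi_4)*dim(chi_3) = 1*1 = 1 and sum (mult * dim) = 1*1 = 1.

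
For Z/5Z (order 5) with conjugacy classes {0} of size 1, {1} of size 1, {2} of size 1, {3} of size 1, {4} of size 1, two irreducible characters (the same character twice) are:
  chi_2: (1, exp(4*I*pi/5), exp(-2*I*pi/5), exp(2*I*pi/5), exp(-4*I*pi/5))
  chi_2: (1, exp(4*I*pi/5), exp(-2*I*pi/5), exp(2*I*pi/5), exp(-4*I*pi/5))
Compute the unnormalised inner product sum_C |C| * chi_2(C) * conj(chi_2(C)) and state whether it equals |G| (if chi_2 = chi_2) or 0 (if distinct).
Sum = 5 = |G| = 5; so <chi_2, chi_2> = 1 (norm-1 confirms irreducibility).

Argument: Compute term by term over conjugacy classes (|C| * chi_2(C) * conj(chi_2(C))):
  1*(1)*conj(1) + 1*(exp(4*I*pi/5))*conj(exp(4*I*pi/5)) + 1*(exp(-2*I*pi/5))*conj(exp(-2*I*pi/5)) + 1*(exp(2*I*pi/5))*conj(exp(2*I*pi/5)) + 1*(exp(-4*I*pi/5))*conj(exp(-4*I*pi/5))
  = (1) + (1) + (1) + (1) + (1)
  = 5.
(Exp terms are combined using exp(i*s)*conj(exp(i*t)) = exp(i*(s-t)), and sums of them are collapsed using the identity that for every m > 1 the m distinct m-th roots of unity sum to 0, e.g. 1 + exp(2*I*pi/3) + exp(-2*I*pi/3) = 0.)
Dividing by |G| = 5 gives 5/5 = 1, matching the row-orthogonality relation <chi_2, chi_2> = [chi_2 = chi_2].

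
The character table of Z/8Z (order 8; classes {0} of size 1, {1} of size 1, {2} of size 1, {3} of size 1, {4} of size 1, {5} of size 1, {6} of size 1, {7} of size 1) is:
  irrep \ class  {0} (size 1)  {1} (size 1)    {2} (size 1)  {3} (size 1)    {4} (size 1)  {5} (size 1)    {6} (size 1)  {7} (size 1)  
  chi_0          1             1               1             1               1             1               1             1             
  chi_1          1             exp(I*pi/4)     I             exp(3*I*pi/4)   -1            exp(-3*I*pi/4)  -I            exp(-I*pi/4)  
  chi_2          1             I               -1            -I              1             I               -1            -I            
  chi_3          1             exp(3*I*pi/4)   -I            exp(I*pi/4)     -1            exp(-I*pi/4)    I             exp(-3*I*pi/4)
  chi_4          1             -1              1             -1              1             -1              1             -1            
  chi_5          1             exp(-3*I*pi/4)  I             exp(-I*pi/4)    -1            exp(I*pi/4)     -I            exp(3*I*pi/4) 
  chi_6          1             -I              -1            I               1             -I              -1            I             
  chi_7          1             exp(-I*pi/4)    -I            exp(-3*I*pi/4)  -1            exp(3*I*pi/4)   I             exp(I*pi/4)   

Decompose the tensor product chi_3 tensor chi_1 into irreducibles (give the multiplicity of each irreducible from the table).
chi_3 tensor chi_1 = chi_4 (all other irreducibles have multiplicity 0).

Justification: The character of a tensor product is the pointwise product (chi_3 * chi_1)(C) = chi_3(C) * chi_1(C):
  {0}: (1)*(1), {1}: (exp(3*I*pi/4))*(exp(I*pi/4)), {2}: (-I)*(I), {3}: (exp(I*pi/4))*(exp(3*I*pi/4)), {4}: (-1)*(-1), {5}: (exp(-I*pi/4))*(exp(-3*I*pi/4)), {6}: (I)*(-I), {7}: (exp(-3*I*pi/4))*(exp(-I*pi/4))
so (chi_3 * chi_1) takes values
  {0} -> 1, {1} -> -1, {2} -> 1, {3} -> -1, {4} -> 1, {5} -> -1, {6} -> 1, {7} -> -1.
Now take the inner product of this character with each irreducible chi from the table, <chi_3*chi_1, chi> = (1/8) sum_C |C| (chi_3*chi_1)(C) conj(chi(C)):
  <chi_3*chi_1, chi_0> = (1/8)[1*(1)*conj(1) + 1*(-1)*conj(1) + 1*(1)*conj(1) + 1*(-1)*conj(1) + 1*(1)*conj(1) + 1*(-1)*conj(1) + 1*(1)*conj(1) + 1*(-1)*conj(1)]
      = (1/8)[(1) + (-1) + (1) + (-1) + (1) + (-1) + (1) + (-1)] = 0/8 = 0
  <chi_3*chi_1, chi_1> = (1/8)[1*(1)*conj(1) + 1*(-1)*conj(exp(I*pi/4)) + 1*(1)*conj(I) + 1*(-1)*conj(exp(3*I*pi/4)) + 1*(1)*conj(-1) + 1*(-1)*conj(exp(-3*I*pi/4)) + 1*(1)*conj(-I) + 1*(-1)*conj(exp(-I*pi/4))]
      = (1/8)[(1) + (-exp(-I*pi/4)) + (-I) + (-exp(-3*I*pi/4)) + (-1) + (-exp(3*I*pi/4)) + (I) + (-exp(I*pi/4))] = 0/8 = 0
  <chi_3*chi_1, chi_2> = (1/8)[1*(1)*conj(1) + 1*(-1)*conj(I) + 1*(1)*conj(-1) + 1*(-1)*conj(-I) + 1*(1)*conj(1) + 1*(-1)*conj(I) + 1*(1)*conj(-1) + 1*(-1)*conj(-I)]
      = (1/8)[(1) + (I) + (-1) + (-I) + (1) + (I) + (-1) + (-I)] = 0/8 = 0
  <chi_3*chi_1, chi_3> = (1/8)[1*(1)*conj(1) + 1*(-1)*conj(exp(3*I*pi/4)) + 1*(1)*conj(-I) + 1*(-1)*conj(exp(I*pi/4)) + 1*(1)*conj(-1) + 1*(-1)*conj(exp(-I*pi/4)) + 1*(1)*conj(I) + 1*(-1)*conj(exp(-3*I*pi/4))]
      = (1/8)[(1) + (-exp(-3*I*pi/4)) + (I) + (-exp(-I*pi/4)) + (-1) + (-exp(I*pi/4)) + (-I) + (-exp(3*I*pi/4))] = 0/8 = 0
  <chi_3*chi_1, chi_4> = (1/8)[1*(1)*conj(1) + 1*(-1)*conj(-1) + 1*(1)*conj(1) + 1*(-1)*conj(-1) + 1*(1)*conj(1) + 1*(-1)*conj(-1) + 1*(1)*conj(1) + 1*(-1)*conj(-1)]
      = (1/8)[(1) + (1) + (1) + (1) + (1) + (1) + (1) + (1)] = 8/8 = 1
  <chi_3*chi_1, chi_5> = (1/8)[1*(1)*conj(1) + 1*(-1)*conj(exp(-3*I*pi/4)) + 1*(1)*conj(I) + 1*(-1)*conj(exp(-I*pi/4)) + 1*(1)*conj(-1) + 1*(-1)*conj(exp(I*pi/4)) + 1*(1)*conj(-I) + 1*(-1)*conj(exp(3*I*pi/4))]
      = (1/8)[(1) + (-exp(3*I*pi/4)) + (-I) + (-exp(I*pi/4)) + (-1) + (-exp(-I*pi/4)) + (I) + (-exp(-3*I*pi/4))] = 0/8 = 0
  <chi_3*chi_1, chi_6> = (1/8)[1*(1)*conj(1) + 1*(-1)*conj(-I) + 1*(1)*conj(-1) + 1*(-1)*conj(I) + 1*(1)*conj(1) + 1*(-1)*conj(-I) + 1*(1)*conj(-1) + 1*(-1)*conj(I)]
      = (1/8)[(1) + (-I) + (-1) + (I) + (1) + (-I) + (-1) + (I)] = 0/8 = 0
  <chi_3*chi_1, chi_7> = (1/8)[1*(1)*conj(1) + 1*(-1)*conj(exp(-I*pi/4)) + 1*(1)*conj(-I) + 1*(-1)*conj(exp(-3*I*pi/4)) + 1*(1)*conj(-1) + 1*(-1)*conj(exp(3*I*pi/4)) + 1*(1)*conj(I) + 1*(-1)*conj(exp(I*pi/4))]
      = (1/8)[(1) + (-exp(I*pi/4)) + (I) + (-exp(3*I*pi/4)) + (-1) + (-exp(-3*I*pi/4)) + (-I) + (-exp(-I*pi/4))] = 0/8 = 0
(Exp terms are combined using exp(i*s)*conj(exp(i*t)) = exp(i*(s-t)), and sums of them are collapsed using the identity that for every m > 1 the m distinct m-th roots of unity sum to 0, e.g. 1 + exp(2*I*pi/3) + exp(-2*I*pi/3) = 0.)
Hence the multiplicities are chi_4: 1. Dimension check: dim(chi_3)*dim(chi_1) = 1*1 = 1 and sum (mult * dim) = 1*1 = 1.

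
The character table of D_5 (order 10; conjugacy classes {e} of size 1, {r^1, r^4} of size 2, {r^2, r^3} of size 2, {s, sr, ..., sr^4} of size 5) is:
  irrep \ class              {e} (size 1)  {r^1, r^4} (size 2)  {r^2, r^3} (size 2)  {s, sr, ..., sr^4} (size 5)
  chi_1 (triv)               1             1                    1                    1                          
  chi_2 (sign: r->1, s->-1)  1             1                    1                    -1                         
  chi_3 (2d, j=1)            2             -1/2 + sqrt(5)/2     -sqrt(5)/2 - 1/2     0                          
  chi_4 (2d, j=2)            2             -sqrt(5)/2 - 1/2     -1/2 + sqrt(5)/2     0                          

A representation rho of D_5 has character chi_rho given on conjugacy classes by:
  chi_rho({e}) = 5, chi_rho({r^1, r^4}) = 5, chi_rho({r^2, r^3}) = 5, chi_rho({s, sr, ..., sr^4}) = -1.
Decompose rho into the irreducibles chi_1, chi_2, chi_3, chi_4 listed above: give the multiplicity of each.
Multiplicities: chi_1: 2, chi_2: 3, chi_3: 0, chi_4: 0.

Use <chi_rho, chi> = (1/|G|) sum_C |C| * chi_rho(C) * conj(chi(C)) with |G| = 10 for each irreducible chi in the table:
  <chi_rho, chi_1> = (1/10)[1*(5)*conj(1) + 2*(5)*conj(1) + 2*(5)*conj(1) + 5*(-1)*conj(1)]
      = (1/10)[(5) + (10) + (10) + (-5)] = 20/10 = 2
  <chi_rho, chi_2> = (1/10)[1*(5)*conj(1) + 2*(5)*conj(1) + 2*(5)*conj(1) + 5*(-1)*conj(-1)]
      = (1/10)[(5) + (10) + (10) + (5)] = 30/10 = 3
  <chi_rho, chi_3> = (1/10)[1*(5)*conj(2) + 2*(5)*conj(-1/2 + sqrt(5)/2) + 2*(5)*conj(-sqrt(5)/2 - 1/2) + 5*(-1)*conj(0)]
      = (1/10)[(10) + (-5 + 5*sqrt(5)) + (-5*sqrt(5) - 5) + (0)] = 0/10 = 0
  <chi_rho, chi_4> = (1/10)[1*(5)*conj(2) + 2*(5)*conj(-sqrt(5)/2 - 1/2) + 2*(5)*conj(-1/2 + sqrt(5)/2) + 5*(-1)*conj(0)]
      = (1/10)[(10) + (-5*sqrt(5) - 5) + (-5 + 5*sqrt(5)) + (0)] = 0/10 = 0
Dimension check: dim(rho) = sum (mult * dim) = 2*1 + 3*1 + 0*2 + 0*2 = 5 = chi_rho(e) = 5.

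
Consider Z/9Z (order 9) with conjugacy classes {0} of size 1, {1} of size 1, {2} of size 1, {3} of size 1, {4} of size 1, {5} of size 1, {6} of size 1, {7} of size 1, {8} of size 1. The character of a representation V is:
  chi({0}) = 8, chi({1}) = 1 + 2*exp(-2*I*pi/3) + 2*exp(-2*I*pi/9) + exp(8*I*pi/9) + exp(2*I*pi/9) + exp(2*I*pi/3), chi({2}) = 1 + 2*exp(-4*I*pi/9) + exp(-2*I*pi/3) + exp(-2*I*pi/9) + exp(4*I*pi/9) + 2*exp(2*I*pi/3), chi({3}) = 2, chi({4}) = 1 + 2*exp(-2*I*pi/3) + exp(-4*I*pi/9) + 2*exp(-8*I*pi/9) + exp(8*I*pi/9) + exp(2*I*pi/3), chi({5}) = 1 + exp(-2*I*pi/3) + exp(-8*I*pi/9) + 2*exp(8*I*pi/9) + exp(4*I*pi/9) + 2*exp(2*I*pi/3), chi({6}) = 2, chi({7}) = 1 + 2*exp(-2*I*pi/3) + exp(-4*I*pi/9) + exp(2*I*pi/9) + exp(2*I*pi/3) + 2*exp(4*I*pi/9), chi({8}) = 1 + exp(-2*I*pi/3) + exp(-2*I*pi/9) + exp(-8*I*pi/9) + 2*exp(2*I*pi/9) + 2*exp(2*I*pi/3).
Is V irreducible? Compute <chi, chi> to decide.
Not irreducible (reducible): <chi, chi> = 12 > 1.

Why: <chi, chi> = (1/|G|) sum_C |C| * |chi(C)|^2 = (1/9)[1*|8|^2 + 1*|1 + 2*exp(-2*I*pi/3) + 2*exp(-2*I*pi/9) + exp(8*I*pi/9) + exp(2*I*pi/9) + exp(2*I*pi/3)|^2 + 1*|1 + 2*exp(-4*I*pi/9) + exp(-2*I*pi/3) + exp(-2*I*pi/9) + exp(4*I*pi/9) + 2*exp(2*I*pi/3)|^2 + 1*|2|^2 + 1*|1 + 2*exp(-2*I*pi/3) + exp(-4*I*pi/9) + 2*exp(-8*I*pi/9) + exp(8*I*pi/9) + exp(2*I*pi/3)|^2 + 1*|1 + exp(-2*I*pi/3) + exp(-8*I*pi/9) + 2*exp(8*I*pi/9) + exp(4*I*pi/9) + 2*exp(2*I*pi/3)|^2 + 1*|2|^2 + 1*|1 + 2*exp(-2*I*pi/3) + exp(-4*I*pi/9) + exp(2*I*pi/9) + exp(2*I*pi/3) + 2*exp(4*I*pi/9)|^2 + 1*|1 + exp(-2*I*pi/3) + exp(-2*I*pi/9) + exp(-8*I*pi/9) + 2*exp(2*I*pi/9) + 2*exp(2*I*pi/3)|^2]
  = (1/9)[(64) + (12 + 9*exp(-4*I*pi/9) + 6*exp(-2*I*pi/3) + 4*exp(-2*I*pi/9) + 7*exp(-8*I*pi/9) + 7*exp(8*I*pi/9) + 4*exp(2*I*pi/9) + 6*exp(2*I*pi/3) + 9*exp(4*I*pi/9)) + (12 + 6*exp(-2*I*pi/3) + 7*exp(-2*I*pi/9) + 4*exp(-4*I*pi/9) + 9*exp(-8*I*pi/9) + 9*exp(8*I*pi/9) + 4*exp(4*I*pi/9) + 7*exp(2*I*pi/9) + 6*exp(2*I*pi/3)) + (4) + (12 + 7*exp(-4*I*pi/9) + 9*exp(-2*I*pi/9) + 6*exp(-2*I*pi/3) + 4*exp(-8*I*pi/9) + 4*exp(8*I*pi/9) + 6*exp(2*I*pi/3) + 9*exp(2*I*pi/9) + 7*exp(4*I*pi/9)) + (12 + 7*exp(-4*I*pi/9) + 9*exp(-2*I*pi/9) + 6*exp(-2*I*pi/3) + 4*exp(-8*I*pi/9) + 4*exp(8*I*pi/9) + 6*exp(2*I*pi/3) + 9*exp(2*I*pi/9) + 7*exp(4*I*pi/9)) + (4) + (12 + 6*exp(-2*I*pi/3) + 7*exp(-2*I*pi/9) + 4*exp(-4*I*pi/9) + 9*exp(-8*I*pi/9) + 9*exp(8*I*pi/9) + 4*exp(4*I*pi/9) + 7*exp(2*I*pi/9) + 6*exp(2*I*pi/3)) + (12 + 9*exp(-4*I*pi/9) + 6*exp(-2*I*pi/3) + 4*exp(-2*I*pi/9) + 7*exp(-8*I*pi/9) + 7*exp(8*I*pi/9) + 4*exp(2*I*pi/9) + 6*exp(2*I*pi/3) + 9*exp(4*I*pi/9))] = 108/9 = 12.
(Exp terms are combined using exp(i*s)*conj(exp(i*t)) = exp(i*(s-t)), and sums of them are collapsed using the identity that for every m > 1 the m distinct m-th roots of unity sum to 0, e.g. 1 + exp(2*I*pi/3) + exp(-2*I*pi/3) = 0.)
A character is irreducible iff <chi, chi> = 1, so this representation is reducible.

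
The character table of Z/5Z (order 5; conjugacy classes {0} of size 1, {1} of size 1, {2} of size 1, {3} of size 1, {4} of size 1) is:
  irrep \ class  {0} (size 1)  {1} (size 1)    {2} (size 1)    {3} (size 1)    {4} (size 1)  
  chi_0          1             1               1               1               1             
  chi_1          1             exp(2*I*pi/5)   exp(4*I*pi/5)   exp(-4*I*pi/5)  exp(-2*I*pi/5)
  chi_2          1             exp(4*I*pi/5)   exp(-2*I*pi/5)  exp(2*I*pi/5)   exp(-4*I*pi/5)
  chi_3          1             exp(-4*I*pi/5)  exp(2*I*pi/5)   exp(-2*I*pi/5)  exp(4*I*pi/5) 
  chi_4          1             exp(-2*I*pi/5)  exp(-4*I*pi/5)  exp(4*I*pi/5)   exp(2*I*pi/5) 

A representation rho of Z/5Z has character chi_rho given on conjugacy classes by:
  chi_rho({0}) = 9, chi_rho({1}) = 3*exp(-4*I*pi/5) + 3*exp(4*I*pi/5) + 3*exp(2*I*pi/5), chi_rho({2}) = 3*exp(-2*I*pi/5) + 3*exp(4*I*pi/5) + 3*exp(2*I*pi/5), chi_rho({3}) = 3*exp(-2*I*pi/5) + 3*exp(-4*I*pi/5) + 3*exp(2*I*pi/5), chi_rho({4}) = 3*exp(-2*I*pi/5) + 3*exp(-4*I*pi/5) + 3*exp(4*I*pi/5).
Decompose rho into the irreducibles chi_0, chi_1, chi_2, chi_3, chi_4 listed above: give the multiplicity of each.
Multiplicities: chi_0: 0, chi_1: 3, chi_2: 3, chi_3: 3, chi_4: 0.

Why: Use <chi_rho, chi> = (1/|G|) sum_C |C| * chi_rho(C) * conj(chi(C)) with |G| = 5 for each irreducible chi in the table:
  <chi_rho, chi_0> = (1/5)[1*(9)*conj(1) + 1*(3*exp(-4*I*pi/5) + 3*exp(4*I*pi/5) + 3*exp(2*I*pi/5))*conj(1) + 1*(3*exp(-2*I*pi/5) + 3*exp(4*I*pi/5) + 3*exp(2*I*pi/5))*conj(1) + 1*(3*exp(-2*I*pi/5) + 3*exp(-4*I*pi/5) + 3*exp(2*I*pi/5))*conj(1) + 1*(3*exp(-2*I*pi/5) + 3*exp(-4*I*pi/5) + 3*exp(4*I*pi/5))*conj(1)]
      = (1/5)[(9) + (3*exp(-4*I*pi/5) + 3*exp(4*I*pi/5) + 3*exp(2*I*pi/5)) + (3*exp(-2*I*pi/5) + 3*exp(4*I*pi/5) + 3*exp(2*I*pi/5)) + (3*exp(-2*I*pi/5) + 3*exp(-4*I*pi/5) + 3*exp(2*I*pi/5)) + (3*exp(-2*I*pi/5) + 3*exp(-4*I*pi/5) + 3*exp(4*I*pi/5))] = 0/5 = 0
  <chi_rho, chi_1> = (1/5)[1*(9)*conj(1) + 1*(3*exp(-4*I*pi/5) + 3*exp(4*I*pi/5) + 3*exp(2*I*pi/5))*conj(exp(2*I*pi/5)) + 1*(3*exp(-2*I*pi/5) + 3*exp(4*I*pi/5) + 3*exp(2*I*pi/5))*conj(exp(4*I*pi/5)) + 1*(3*exp(-2*I*pi/5) + 3*exp(-4*I*pi/5) + 3*exp(2*I*pi/5))*conj(exp(-4*I*pi/5)) + 1*(3*exp(-2*I*pi/5) + 3*exp(-4*I*pi/5) + 3*exp(4*I*pi/5))*conj(exp(-2*I*pi/5))]
      = (1/5)[(9) + (3 + 3*exp(4*I*pi/5) + 3*exp(2*I*pi/5)) + (3 + 3*exp(-2*I*pi/5) + 3*exp(4*I*pi/5)) + (3 + 3*exp(-4*I*pi/5) + 3*exp(2*I*pi/5)) + (3 + 3*exp(-2*I*pi/5) + 3*exp(-4*I*pi/5))] = 15/5 = 3
  <chi_rho, chi_2> = (1/5)[1*(9)*conj(1) + 1*(3*exp(-4*I*pi/5) + 3*exp(4*I*pi/5) + 3*exp(2*I*pi/5))*conj(exp(4*I*pi/5)) + 1*(3*exp(-2*I*pi/5) + 3*exp(4*I*pi/5) + 3*exp(2*I*pi/5))*conj(exp(-2*I*pi/5)) + 1*(3*exp(-2*I*pi/5) + 3*exp(-4*I*pi/5) + 3*exp(2*I*pi/5))*conj(exp(2*I*pi/5)) + 1*(3*exp(-2*I*pi/5) + 3*exp(-4*I*pi/5) + 3*exp(4*I*pi/5))*conj(exp(-4*I*pi/5))]
      = (1/5)[(9) + (3 + 3*exp(-2*I*pi/5) + 3*exp(2*I*pi/5)) + (3 + 3*exp(-4*I*pi/5) + 3*exp(4*I*pi/5)) + (3 + 3*exp(-4*I*pi/5) + 3*exp(4*I*pi/5)) + (3 + 3*exp(-2*I*pi/5) + 3*exp(2*I*pi/5))] = 15/5 = 3
  <chi_rho, chi_3> = (1/5)[1*(9)*conj(1) + 1*(3*exp(-4*I*pi/5) + 3*exp(4*I*pi/5) + 3*exp(2*I*pi/5))*conj(exp(-4*I*pi/5)) + 1*(3*exp(-2*I*pi/5) + 3*exp(4*I*pi/5) + 3*exp(2*I*pi/5))*conj(exp(2*I*pi/5)) + 1*(3*exp(-2*I*pi/5) + 3*exp(-4*I*pi/5) + 3*exp(2*I*pi/5))*conj(exp(-2*I*pi/5)) + 1*(3*exp(-2*I*pi/5) + 3*exp(-4*I*pi/5) + 3*exp(4*I*pi/5))*conj(exp(4*I*pi/5))]
      = (1/5)[(9) + (3 + 3*exp(-2*I*pi/5) + 3*exp(-4*I*pi/5)) + (3 + 3*exp(-4*I*pi/5) + 3*exp(2*I*pi/5)) + (3 + 3*exp(-2*I*pi/5) + 3*exp(4*I*pi/5)) + (3 + 3*exp(4*I*pi/5) + 3*exp(2*I*pi/5))] = 15/5 = 3
  <chi_rho, chi_4> = (1/5)[1*(9)*conj(1) + 1*(3*exp(-4*I*pi/5) + 3*exp(4*I*pi/5) + 3*exp(2*I*pi/5))*conj(exp(-2*I*pi/5)) + 1*(3*exp(-2*I*pi/5) + 3*exp(4*I*pi/5) + 3*exp(2*I*pi/5))*conj(exp(-4*I*pi/5)) + 1*(3*exp(-2*I*pi/5) + 3*exp(-4*I*pi/5) + 3*exp(2*I*pi/5))*conj(exp(4*I*pi/5)) + 1*(3*exp(-2*I*pi/5) + 3*exp(-4*I*pi/5) + 3*exp(4*I*pi/5))*conj(exp(2*I*pi/5))]
      = (1/5)[(9) + (3*exp(-2*I*pi/5) + 3*exp(-4*I*pi/5) + 3*exp(4*I*pi/5)) + (3*exp(-2*I*pi/5) + 3*exp(-4*I*pi/5) + 3*exp(2*I*pi/5)) + (3*exp(-2*I*pi/5) + 3*exp(4*I*pi/5) + 3*exp(2*I*pi/5)) + (3*exp(-4*I*pi/5) + 3*exp(4*I*pi/5) + 3*exp(2*I*pi/5))] = 0/5 = 0
(Exp terms are combined using exp(i*s)*conj(exp(i*t)) = exp(i*(s-t)), and sums of them are collapsed using the identity that for every m > 1 the m distinct m-th roots of unity sum to 0, e.g. 1 + exp(2*I*pi/3) + exp(-2*I*pi/3) = 0.)
Dimension check: dim(rho) = sum (mult * dim) = 0*1 + 3*1 + 3*1 + 3*1 + 0*1 = 9 = chi_rho(e) = 9.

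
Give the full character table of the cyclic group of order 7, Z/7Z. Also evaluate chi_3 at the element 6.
Character table of Z/7Z (irreps indexed chi_0,...,chi_6 with chi_k(m) = zeta_7^(k*m), zeta_7 = exp(2*pi*i/7)):
  irrep \ class  {0} (size 1)  {1} (size 1)    {2} (size 1)    {3} (size 1)    {4} (size 1)    {5} (size 1)    {6} (size 1)  
  chi_0          1             1               1               1               1               1               1             
  chi_1          1             exp(2*I*pi/7)   exp(4*I*pi/7)   exp(6*I*pi/7)   exp(-6*I*pi/7)  exp(-4*I*pi/7)  exp(-2*I*pi/7)
  chi_2          1             exp(4*I*pi/7)   exp(-6*I*pi/7)  exp(-2*I*pi/7)  exp(2*I*pi/7)   exp(6*I*pi/7)   exp(-4*I*pi/7)
  chi_3          1             exp(6*I*pi/7)   exp(-2*I*pi/7)  exp(4*I*pi/7)   exp(-4*I*pi/7)  exp(2*I*pi/7)   exp(-6*I*pi/7)
  chi_4          1             exp(-6*I*pi/7)  exp(2*I*pi/7)   exp(-4*I*pi/7)  exp(4*I*pi/7)   exp(-2*I*pi/7)  exp(6*I*pi/7) 
  chi_5          1             exp(-4*I*pi/7)  exp(6*I*pi/7)   exp(2*I*pi/7)   exp(-2*I*pi/7)  exp(-6*I*pi/7)  exp(4*I*pi/7) 
  chi_6          1             exp(-2*I*pi/7)  exp(-4*I*pi/7)  exp(-6*I*pi/7)  exp(6*I*pi/7)   exp(4*I*pi/7)   exp(2*I*pi/7) 

Spot check: chi_3(6) = zeta_7^(3*6) = zeta_7^18 = exp(-6*I*pi/7).

Reasoning: Z/7Z is abelian, so all 7 irreducible complex representations are 1-dimensional. They are given by chi_k(m) = zeta_7^(k*m) for k = 0,...,6. Row orthogonality: sum_m chi_k(m) conj(chi_l(m)) = 7 * [k = l].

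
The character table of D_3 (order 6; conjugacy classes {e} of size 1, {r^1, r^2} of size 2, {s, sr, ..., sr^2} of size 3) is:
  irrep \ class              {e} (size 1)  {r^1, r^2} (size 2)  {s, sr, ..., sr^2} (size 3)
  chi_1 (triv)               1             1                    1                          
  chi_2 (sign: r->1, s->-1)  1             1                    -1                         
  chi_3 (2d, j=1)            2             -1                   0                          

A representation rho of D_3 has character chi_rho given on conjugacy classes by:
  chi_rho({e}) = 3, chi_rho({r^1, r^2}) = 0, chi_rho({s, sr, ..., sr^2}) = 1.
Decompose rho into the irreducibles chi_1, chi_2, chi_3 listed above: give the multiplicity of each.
Multiplicities: chi_1: 1, chi_2: 0, chi_3: 1.

Details: Use <chi_rho, chi> = (1/|G|) sum_C |C| * chi_rho(C) * conj(chi(C)) with |G| = 6 for each irreducible chi in the table:
  <chi_rho, chi_1> = (1/6)[1*(3)*conj(1) + 2*(0)*conj(1) + 3*(1)*conj(1)]
      = (1/6)[(3) + (0) + (3)] = 6/6 = 1
  <chi_rho, chi_2> = (1/6)[1*(3)*conj(1) + 2*(0)*conj(1) + 3*(1)*conj(-1)]
      = (1/6)[(3) + (0) + (-3)] = 0/6 = 0
  <chi_rho, chi_3> = (1/6)[1*(3)*conj(2) + 2*(0)*conj(-1) + 3*(1)*conj(0)]
      = (1/6)[(6) + (0) + (0)] = 6/6 = 1
Dimension check: dim(rho) = sum (mult * dim) = 1*1 + 0*1 + 1*2 = 3 = chi_rho(e) = 3.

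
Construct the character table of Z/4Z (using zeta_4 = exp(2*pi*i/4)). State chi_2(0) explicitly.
Character table of Z/4Z (irreps indexed chi_0,...,chi_3 with chi_k(m) = zeta_4^(k*m), zeta_4 = exp(2*pi*i/4)):
  irrep \ class  {0} (size 1)  {1} (size 1)  {2} (size 1)  {3} (size 1)
  chi_0          1             1             1             1           
  chi_1          1             I             -1            -I          
  chi_2          1             -1            1             -1          
  chi_3          1             -I            -1            I           

Spot check: chi_2(0) = zeta_4^(2*0) = zeta_4^0 = 1.

Z/4Z is abelian, so all 4 irreducible complex representations are 1-dimensional. They are given by chi_k(m) = zeta_4^(k*m) for k = 0,...,3. Row orthogonality: sum_m chi_k(m) conj(chi_l(m)) = 4 * [k = l].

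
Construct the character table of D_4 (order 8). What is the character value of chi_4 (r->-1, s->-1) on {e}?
Conjugacy classes: {e} of size 1, {r^2} of size 1, {r^1, r^3} of size 2, {s, sr^2, ...} of size 2, {sr, sr^3, ...} of size 2.
Character table:
  irrep \ class              {e} (size 1)  {r^2} (size 1)  {r^1, r^3} (size 2)  {s, sr^2, ...} (size 2)  {sr, sr^3, ...} (size 2)
  chi_1 (triv)               1             1               1                    1                        1                       
  chi_2 (sign: r->1, s->-1)  1             1               1                    -1                       -1                      
  chi_3 (r->-1, s->1)        1             1               -1                   1                        -1                      
  chi_4 (r->-1, s->-1)       1             1               -1                   -1                       1                       
  chi_5 (2d, j=1)            2             -2              0                    0                        0                       

Spot check: chi_4 (r->-1, s->-1) on {e} = 1.

D_4 has order 2*4 = 8 with 5 conjugacy classes, hence 5 irreducibles. Sum of squared dims 1 + 1 + 1 + 1 + 4 = 8 = |G|. Linear characters come from the abelianisation; the 2-dimensional irreps have character r^k -> 2*cos(2*pi*j*k/4), reflections -> 0.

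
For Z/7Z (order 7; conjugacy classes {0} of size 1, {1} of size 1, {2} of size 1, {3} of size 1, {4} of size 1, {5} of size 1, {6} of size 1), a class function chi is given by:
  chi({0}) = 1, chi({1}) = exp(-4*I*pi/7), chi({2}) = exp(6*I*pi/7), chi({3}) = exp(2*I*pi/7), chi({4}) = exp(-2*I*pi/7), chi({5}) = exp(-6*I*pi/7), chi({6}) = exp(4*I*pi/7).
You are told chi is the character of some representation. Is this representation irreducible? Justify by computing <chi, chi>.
Irreducible: <chi, chi> = 1.

Why: <chi, chi> = (1/|G|) sum_C |C| * |chi(C)|^2 = (1/7)[1*|1|^2 + 1*|exp(-4*I*pi/7)|^2 + 1*|exp(6*I*pi/7)|^2 + 1*|exp(2*I*pi/7)|^2 + 1*|exp(-2*I*pi/7)|^2 + 1*|exp(-6*I*pi/7)|^2 + 1*|exp(4*I*pi/7)|^2]
  = (1/7)[(1) + (1) + (1) + (1) + (1) + (1) + (1)] = 7/7 = 1.
(Exp terms are combined using exp(i*s)*conj(exp(i*t)) = exp(i*(s-t)), and sums of them are collapsed using the identity that for every m > 1 the m distinct m-th roots of unity sum to 0, e.g. 1 + exp(2*I*pi/3) + exp(-2*I*pi/3) = 0.)
A character is irreducible iff <chi, chi> = 1, so this representation is irreducible.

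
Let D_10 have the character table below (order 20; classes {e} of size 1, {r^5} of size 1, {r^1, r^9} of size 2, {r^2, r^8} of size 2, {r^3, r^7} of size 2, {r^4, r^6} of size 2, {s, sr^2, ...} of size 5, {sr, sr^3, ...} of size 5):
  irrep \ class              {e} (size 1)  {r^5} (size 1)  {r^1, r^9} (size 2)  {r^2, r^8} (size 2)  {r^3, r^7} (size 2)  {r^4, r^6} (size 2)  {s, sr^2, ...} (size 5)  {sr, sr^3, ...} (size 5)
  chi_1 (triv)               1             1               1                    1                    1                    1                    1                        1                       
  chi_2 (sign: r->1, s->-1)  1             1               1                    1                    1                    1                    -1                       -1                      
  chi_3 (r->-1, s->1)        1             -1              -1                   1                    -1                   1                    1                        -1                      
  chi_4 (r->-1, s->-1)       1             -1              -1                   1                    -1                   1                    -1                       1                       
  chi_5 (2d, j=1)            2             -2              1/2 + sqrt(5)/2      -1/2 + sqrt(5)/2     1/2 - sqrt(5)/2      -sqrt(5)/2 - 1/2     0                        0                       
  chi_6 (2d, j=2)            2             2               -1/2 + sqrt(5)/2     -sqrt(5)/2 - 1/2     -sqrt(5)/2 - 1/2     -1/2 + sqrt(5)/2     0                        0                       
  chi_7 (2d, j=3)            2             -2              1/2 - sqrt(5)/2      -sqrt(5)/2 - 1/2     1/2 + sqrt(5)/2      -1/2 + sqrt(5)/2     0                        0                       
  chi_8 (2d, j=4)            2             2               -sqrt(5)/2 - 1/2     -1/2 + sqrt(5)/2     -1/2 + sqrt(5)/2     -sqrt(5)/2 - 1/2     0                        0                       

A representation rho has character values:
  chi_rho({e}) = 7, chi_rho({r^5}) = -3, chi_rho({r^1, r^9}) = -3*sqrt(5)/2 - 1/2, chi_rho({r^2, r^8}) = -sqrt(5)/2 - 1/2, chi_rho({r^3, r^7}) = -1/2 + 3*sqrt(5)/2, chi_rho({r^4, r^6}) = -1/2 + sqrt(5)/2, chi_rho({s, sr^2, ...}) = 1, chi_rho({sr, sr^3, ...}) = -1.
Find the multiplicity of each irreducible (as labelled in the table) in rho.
Multiplicities: chi_1: 0, chi_2: 0, chi_3: 1, chi_4: 0, chi_5: 0, chi_6: 0, chi_7: 2, chi_8: 1.

Why: Use <chi_rho, chi> = (1/|G|) sum_C |C| * chi_rho(C) * conj(chi(C)) with |G| = 20 for each irreducible chi in the table:
  <chi_rho, chi_1> = (1/20)[1*(7)*conj(1) + 1*(-3)*conj(1) + 2*(-3*sqrt(5)/2 - 1/2)*conj(1) + 2*(-sqrt(5)/2 - 1/2)*conj(1) + 2*(-1/2 + 3*sqrt(5)/2)*conj(1) + 2*(-1/2 + sqrt(5)/2)*conj(1) + 5*(1)*conj(1) + 5*(-1)*conj(1)]
      = (1/20)[(7) + (-3) + (-3*sqrt(5) - 1) + (-sqrt(5) - 1) + (-1 + 3*sqrt(5)) + (-1 + sqrt(5)) + (5) + (-5)] = 0/20 = 0
  <chi_rho, chi_2> = (1/20)[1*(7)*conj(1) + 1*(-3)*conj(1) + 2*(-3*sqrt(5)/2 - 1/2)*conj(1) + 2*(-sqrt(5)/2 - 1/2)*conj(1) + 2*(-1/2 + 3*sqrt(5)/2)*conj(1) + 2*(-1/2 + sqrt(5)/2)*conj(1) + 5*(1)*conj(-1) + 5*(-1)*conj(-1)]
      = (1/20)[(7) + (-3) + (-3*sqrt(5) - 1) + (-sqrt(5) - 1) + (-1 + 3*sqrt(5)) + (-1 + sqrt(5)) + (-5) + (5)] = 0/20 = 0
  <chi_rho, chi_3> = (1/20)[1*(7)*conj(1) + 1*(-3)*conj(-1) + 2*(-3*sqrt(5)/2 - 1/2)*conj(-1) + 2*(-sqrt(5)/2 - 1/2)*conj(1) + 2*(-1/2 + 3*sqrt(5)/2)*conj(-1) + 2*(-1/2 + sqrt(5)/2)*conj(1) + 5*(1)*conj(1) + 5*(-1)*conj(-1)]
      = (1/20)[(7) + (3) + (1 + 3*sqrt(5)) + (-sqrt(5) - 1) + (1 - 3*sqrt(5)) + (-1 + sqrt(5)) + (5) + (5)] = 20/20 = 1
  <chi_rho, chi_4> = (1/20)[1*(7)*conj(1) + 1*(-3)*conj(-1) + 2*(-3*sqrt(5)/2 - 1/2)*conj(-1) + 2*(-sqrt(5)/2 - 1/2)*conj(1) + 2*(-1/2 + 3*sqrt(5)/2)*conj(-1) + 2*(-1/2 + sqrt(5)/2)*conj(1) + 5*(1)*conj(-1) + 5*(-1)*conj(1)]
      = (1/20)[(7) + (3) + (1 + 3*sqrt(5)) + (-sqrt(5) - 1) + (1 - 3*sqrt(5)) + (-1 + sqrt(5)) + (-5) + (-5)] = 0/20 = 0
  <chi_rho, chi_5> = (1/20)[1*(7)*conj(2) + 1*(-3)*conj(-2) + 2*(-3*sqrt(5)/2 - 1/2)*conj(1/2 + sqrt(5)/2) + 2*(-sqrt(5)/2 - 1/2)*conj(-1/2 + sqrt(5)/2) + 2*(-1/2 + 3*sqrt(5)/2)*conj(1/2 - sqrt(5)/2) + 2*(-1/2 + sqrt(5)/2)*conj(-sqrt(5)/2 - 1/2) + 5*(1)*conj(0) + 5*(-1)*conj(0)]
      = (1/20)[(14) + (6) + (-8 - 2*sqrt(5)) + (-2) + (-8 + 2*sqrt(5)) + (-2) + (0) + (0)] = 0/20 = 0
  <chi_rho, chi_6> = (1/20)[1*(7)*conj(2) + 1*(-3)*conj(2) + 2*(-3*sqrt(5)/2 - 1/2)*conj(-1/2 + sqrt(5)/2) + 2*(-sqrt(5)/2 - 1/2)*conj(-sqrt(5)/2 - 1/2) + 2*(-1/2 + 3*sqrt(5)/2)*conj(-sqrt(5)/2 - 1/2) + 2*(-1/2 + sqrt(5)/2)*conj(-1/2 + sqrt(5)/2) + 5*(1)*conj(0) + 5*(-1)*conj(0)]
      = (1/20)[(14) + (-6) + (-7 + sqrt(5)) + (sqrt(5) + 3) + (-7 - sqrt(5)) + (3 - sqrt(5)) + (0) + (0)] = 0/20 = 0
  <chi_rho, chi_7> = (1/20)[1*(7)*conj(2) + 1*(-3)*conj(-2) + 2*(-3*sqrt(5)/2 - 1/2)*conj(1/2 - sqrt(5)/2) + 2*(-sqrt(5)/2 - 1/2)*conj(-sqrt(5)/2 - 1/2) + 2*(-1/2 + 3*sqrt(5)/2)*conj(1/2 + sqrt(5)/2) + 2*(-1/2 + sqrt(5)/2)*conj(-1/2 + sqrt(5)/2) + 5*(1)*conj(0) + 5*(-1)*conj(0)]
      = (1/20)[(14) + (6) + (7 - sqrt(5)) + (sqrt(5) + 3) + (sqrt(5) + 7) + (3 - sqrt(5)) + (0) + (0)] = 40/20 = 2
  <chi_rho, chi_8> = (1/20)[1*(7)*conj(2) + 1*(-3)*conj(2) + 2*(-3*sqrt(5)/2 - 1/2)*conj(-sqrt(5)/2 - 1/2) + 2*(-sqrt(5)/2 - 1/2)*conj(-1/2 + sqrt(5)/2) + 2*(-1/2 + 3*sqrt(5)/2)*conj(-1/2 + sqrt(5)/2) + 2*(-1/2 + sqrt(5)/2)*conj(-sqrt(5)/2 - 1/2) + 5*(1)*conj(0) + 5*(-1)*conj(0)]
      = (1/20)[(14) + (-6) + (2*sqrt(5) + 8) + (-2) + (8 - 2*sqrt(5)) + (-2) + (0) + (0)] = 20/20 = 1
Dimension check: dim(rho) = sum (mult * dim) = 0*1 + 0*1 + 1*1 + 0*1 + 0*2 + 0*2 + 2*2 + 1*2 = 7 = chi_rho(e) = 7.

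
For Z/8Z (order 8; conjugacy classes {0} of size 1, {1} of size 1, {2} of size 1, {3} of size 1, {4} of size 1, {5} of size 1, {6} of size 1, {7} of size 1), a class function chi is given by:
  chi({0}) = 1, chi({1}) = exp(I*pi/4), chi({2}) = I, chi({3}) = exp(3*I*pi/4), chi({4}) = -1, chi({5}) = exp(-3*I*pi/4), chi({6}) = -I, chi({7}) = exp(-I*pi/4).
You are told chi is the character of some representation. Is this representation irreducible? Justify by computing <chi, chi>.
Irreducible: <chi, chi> = 1.

Argument: <chi, chi> = (1/|G|) sum_C |C| * |chi(C)|^2 = (1/8)[1*|1|^2 + 1*|exp(I*pi/4)|^2 + 1*|I|^2 + 1*|exp(3*I*pi/4)|^2 + 1*|-1|^2 + 1*|exp(-3*I*pi/4)|^2 + 1*|-I|^2 + 1*|exp(-I*pi/4)|^2]
  = (1/8)[(1) + (1) + (1) + (1) + (1) + (1) + (1) + (1)] = 8/8 = 1.
(Exp terms are combined using exp(i*s)*conj(exp(i*t)) = exp(i*(s-t)), and sums of them are collapsed using the identity that for every m > 1 the m distinct m-th roots of unity sum to 0, e.g. 1 + exp(2*I*pi/3) + exp(-2*I*pi/3) = 0.)
A character is irreducible iff <chi, chi> = 1, so this representation is irreducible.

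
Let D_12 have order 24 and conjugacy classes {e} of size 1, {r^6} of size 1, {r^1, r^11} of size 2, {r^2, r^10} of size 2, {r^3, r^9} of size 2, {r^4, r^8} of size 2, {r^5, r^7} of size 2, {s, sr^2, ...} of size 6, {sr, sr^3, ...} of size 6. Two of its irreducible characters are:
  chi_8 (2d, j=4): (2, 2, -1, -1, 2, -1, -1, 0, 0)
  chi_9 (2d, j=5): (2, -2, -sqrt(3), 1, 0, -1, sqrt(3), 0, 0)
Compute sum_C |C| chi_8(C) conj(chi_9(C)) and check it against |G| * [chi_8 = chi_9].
Sum = 0; so <chi_8, chi_9> = 0 (distinct irreducibles are orthogonal).

Proof sketch: Compute term by term over conjugacy classes (|C| * chi_8(C) * conj(chi_9(C))):
  1*(2)*conj(2) + 1*(2)*conj(-2) + 2*(-1)*conj(-sqrt(3)) + 2*(-1)*conj(1) + 2*(2)*conj(0) + 2*(-1)*conj(-1) + 2*(-1)*conj(sqrt(3)) + 6*(0)*conj(0) + 6*(0)*conj(0)
  = (4) + (-4) + (2*sqrt(3)) + (-2) + (0) + (2) + (-2*sqrt(3)) + (0) + (0)
  = 0.
Dividing by |G| = 24 gives 0/24 = 0, matching the row-orthogonality relation <chi_8, chi_9> = [chi_8 = chi_9].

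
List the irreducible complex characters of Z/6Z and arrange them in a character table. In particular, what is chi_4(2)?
Character table of Z/6Z (irreps indexed chi_0,...,chi_5 with chi_k(m) = zeta_6^(k*m), zeta_6 = exp(2*pi*i/6)):
  irrep \ class  {0} (size 1)  {1} (size 1)    {2} (size 1)    {3} (size 1)  {4} (size 1)    {5} (size 1)  
  chi_0          1             1               1               1             1               1             
  chi_1          1             exp(I*pi/3)     exp(2*I*pi/3)   -1            exp(-2*I*pi/3)  exp(-I*pi/3)  
  chi_2          1             exp(2*I*pi/3)   exp(-2*I*pi/3)  1             exp(2*I*pi/3)   exp(-2*I*pi/3)
  chi_3          1             -1              1               -1            1               -1            
  chi_4          1             exp(-2*I*pi/3)  exp(2*I*pi/3)   1             exp(-2*I*pi/3)  exp(2*I*pi/3) 
  chi_5          1             exp(-I*pi/3)    exp(-2*I*pi/3)  -1            exp(2*I*pi/3)   exp(I*pi/3)   

Spot check: chi_4(2) = zeta_6^(4*2) = zeta_6^8 = exp(2*I*pi/3).

Proof sketch: Z/6Z is abelian, so all 6 irreducible complex representations are 1-dimensional. They are given by chi_k(m) = zeta_6^(k*m) for k = 0,...,5. Row orthogonality: sum_m chi_k(m) conj(chi_l(m)) = 6 * [k = l].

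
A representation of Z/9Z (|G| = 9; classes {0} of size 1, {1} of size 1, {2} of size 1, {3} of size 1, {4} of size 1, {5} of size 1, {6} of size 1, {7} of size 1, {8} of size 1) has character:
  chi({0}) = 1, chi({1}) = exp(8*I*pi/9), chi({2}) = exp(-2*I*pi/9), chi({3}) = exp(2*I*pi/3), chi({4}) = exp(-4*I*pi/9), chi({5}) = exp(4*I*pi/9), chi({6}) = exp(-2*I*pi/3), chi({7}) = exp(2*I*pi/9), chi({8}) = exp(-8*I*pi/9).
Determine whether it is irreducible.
Irreducible: <chi, chi> = 1.

Justification: <chi, chi> = (1/|G|) sum_C |C| * |chi(C)|^2 = (1/9)[1*|1|^2 + 1*|exp(8*I*pi/9)|^2 + 1*|exp(-2*I*pi/9)|^2 + 1*|exp(2*I*pi/3)|^2 + 1*|exp(-4*I*pi/9)|^2 + 1*|exp(4*I*pi/9)|^2 + 1*|exp(-2*I*pi/3)|^2 + 1*|exp(2*I*pi/9)|^2 + 1*|exp(-8*I*pi/9)|^2]
  = (1/9)[(1) + (1) + (1) + (1) + (1) + (1) + (1) + (1) + (1)] = 9/9 = 1.
(Exp terms are combined using exp(i*s)*conj(exp(i*t)) = exp(i*(s-t)), and sums of them are collapsed using the identity that for every m > 1 the m distinct m-th roots of unity sum to 0, e.g. 1 + exp(2*I*pi/3) + exp(-2*I*pi/3) = 0.)
A character is irreducible iff <chi, chi> = 1, so this representation is irreducible.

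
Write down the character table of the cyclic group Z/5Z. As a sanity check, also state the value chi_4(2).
Character table of Z/5Z (irreps indexed chi_0,...,chi_4 with chi_k(m) = zeta_5^(k*m), zeta_5 = exp(2*pi*i/5)):
  irrep \ class  {0} (size 1)  {1} (size 1)    {2} (size 1)    {3} (size 1)    {4} (size 1)  
  chi_0          1             1               1               1               1             
  chi_1          1             exp(2*I*pi/5)   exp(4*I*pi/5)   exp(-4*I*pi/5)  exp(-2*I*pi/5)
  chi_2          1             exp(4*I*pi/5)   exp(-2*I*pi/5)  exp(2*I*pi/5)   exp(-4*I*pi/5)
  chi_3          1             exp(-4*I*pi/5)  exp(2*I*pi/5)   exp(-2*I*pi/5)  exp(4*I*pi/5) 
  chi_4          1             exp(-2*I*pi/5)  exp(-4*I*pi/5)  exp(4*I*pi/5)   exp(2*I*pi/5) 

Spot check: chi_4(2) = zeta_5^(4*2) = zeta_5^8 = exp(-4*I*pi/5).

Argument: Z/5Z is abelian, so all 5 irreducible complex representations are 1-dimensional. They are given by chi_k(m) = zeta_5^(k*m) for k = 0,...,4. Row orthogonality: sum_m chi_k(m) conj(chi_l(m)) = 5 * [k = l].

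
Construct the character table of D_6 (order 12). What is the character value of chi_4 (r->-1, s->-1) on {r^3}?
Conjugacy classes: {e} of size 1, {r^3} of size 1, {r^1, r^5} of size 2, {r^2, r^4} of size 2, {s, sr^2, ...} of size 3, {sr, sr^3, ...} of size 3.
Character table:
  irrep \ class              {e} (size 1)  {r^3} (size 1)  {r^1, r^5} (size 2)  {r^2, r^4} (size 2)  {s, sr^2, ...} (size 3)  {sr, sr^3, ...} (size 3)
  chi_1 (triv)               1             1               1                    1                    1                        1                       
  chi_2 (sign: r->1, s->-1)  1             1               1                    1                    -1                       -1                      
  chi_3 (r->-1, s->1)        1             -1              -1                   1                    1                        -1                      
  chi_4 (r->-1, s->-1)       1             -1              -1                   1                    -1                       1                       
  chi_5 (2d, j=1)            2             -2              1                    -1                   0                        0                       
  chi_6 (2d, j=2)            2             2               -1                   -1                   0                        0                       

Spot check: chi_4 (r->-1, s->-1) on {r^3} = -1.

Proof sketch: D_6 has order 2*6 = 12 with 6 conjugacy classes, hence 6 irreducibles. Sum of squared dims 1 + 1 + 1 + 1 + 4 + 4 = 12 = |G|. Linear characters come from the abelianisation; the 2-dimensional irreps have character r^k -> 2*cos(2*pi*j*k/6), reflections -> 0.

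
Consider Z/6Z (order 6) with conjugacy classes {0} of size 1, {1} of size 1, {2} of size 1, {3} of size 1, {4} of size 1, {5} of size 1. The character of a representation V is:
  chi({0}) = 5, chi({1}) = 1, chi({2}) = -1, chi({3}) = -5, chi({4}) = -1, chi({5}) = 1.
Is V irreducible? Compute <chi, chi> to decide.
Not irreducible (reducible): <chi, chi> = 9 > 1.

Proof sketch: <chi, chi> = (1/|G|) sum_C |C| * |chi(C)|^2 = (1/6)[1*|5|^2 + 1*|1|^2 + 1*|-1|^2 + 1*|-5|^2 + 1*|-1|^2 + 1*|1|^2]
  = (1/6)[(25) + (1) + (1) + (25) + (1) + (1)] = 54/6 = 9.
(Exp terms are combined using exp(i*s)*conj(exp(i*t)) = exp(i*(s-t)), and sums of them are collapsed using the identity that for every m > 1 the m distinct m-th roots of unity sum to 0, e.g. 1 + exp(2*I*pi/3) + exp(-2*I*pi/3) = 0.)
A character is irreducible iff <chi, chi> = 1, so this representation is reducible.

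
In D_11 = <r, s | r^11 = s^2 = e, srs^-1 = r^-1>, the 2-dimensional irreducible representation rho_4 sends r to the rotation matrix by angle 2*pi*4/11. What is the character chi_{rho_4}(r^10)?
chi_{rho_4}(r^10) = 2*cos(2*pi*4*10/11) = -2*cos(3*pi/11)

Why: rho_4(r^10) is rotation by angle 2*pi*4*10/11, whose trace is 2*cos(2*pi*4*10/11) = -2*cos(3*pi/11).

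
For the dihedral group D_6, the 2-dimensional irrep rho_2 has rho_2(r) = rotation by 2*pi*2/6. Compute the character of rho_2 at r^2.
chi_{rho_2}(r^2) = 2*cos(2*pi*2*2/6) = -1

Argument: rho_2(r^2) is rotation by angle 2*pi*2*2/6, whose trace is 2*cos(2*pi*2*2/6) = -1.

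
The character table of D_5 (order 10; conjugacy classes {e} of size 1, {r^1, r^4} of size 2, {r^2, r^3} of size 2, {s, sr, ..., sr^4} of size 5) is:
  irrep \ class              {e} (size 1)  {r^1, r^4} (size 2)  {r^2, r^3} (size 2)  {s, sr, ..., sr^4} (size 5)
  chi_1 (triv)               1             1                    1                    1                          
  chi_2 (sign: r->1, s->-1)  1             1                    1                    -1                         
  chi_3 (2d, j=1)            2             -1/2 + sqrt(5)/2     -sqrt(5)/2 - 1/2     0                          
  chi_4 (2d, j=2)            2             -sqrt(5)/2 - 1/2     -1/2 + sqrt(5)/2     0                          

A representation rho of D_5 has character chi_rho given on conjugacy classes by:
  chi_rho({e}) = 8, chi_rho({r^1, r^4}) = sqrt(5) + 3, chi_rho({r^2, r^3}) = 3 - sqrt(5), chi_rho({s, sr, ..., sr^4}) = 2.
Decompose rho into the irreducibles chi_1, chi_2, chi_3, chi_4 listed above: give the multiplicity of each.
Multiplicities: chi_1: 3, chi_2: 1, chi_3: 2, chi_4: 0.

Argument: Use <chi_rho, chi> = (1/|G|) sum_C |C| * chi_rho(C) * conj(chi(C)) with |G| = 10 for each irreducible chi in the table:
  <chi_rho, chi_1> = (1/10)[1*(8)*conj(1) + 2*(sqrt(5) + 3)*conj(1) + 2*(3 - sqrt(5))*conj(1) + 5*(2)*conj(1)]
      = (1/10)[(8) + (2*sqrt(5) + 6) + (6 - 2*sqrt(5)) + (10)] = 30/10 = 3
  <chi_rho, chi_2> = (1/10)[1*(8)*conj(1) + 2*(sqrt(5) + 3)*conj(1) + 2*(3 - sqrt(5))*conj(1) + 5*(2)*conj(-1)]
      = (1/10)[(8) + (2*sqrt(5) + 6) + (6 - 2*sqrt(5)) + (-10)] = 10/10 = 1
  <chi_rho, chi_3> = (1/10)[1*(8)*conj(2) + 2*(sqrt(5) + 3)*conj(-1/2 + sqrt(5)/2) + 2*(3 - sqrt(5))*conj(-sqrt(5)/2 - 1/2) + 5*(2)*conj(0)]
      = (1/10)[(16) + (2 + 2*sqrt(5)) + (2 - 2*sqrt(5)) + (0)] = 20/10 = 2
  <chi_rho, chi_4> = (1/10)[1*(8)*conj(2) + 2*(sqrt(5) + 3)*conj(-sqrt(5)/2 - 1/2) + 2*(3 - sqrt(5))*conj(-1/2 + sqrt(5)/2) + 5*(2)*conj(0)]
      = (1/10)[(16) + (-4*sqrt(5) - 8) + (-8 + 4*sqrt(5)) + (0)] = 0/10 = 0
Dimension check: dim(rho) = sum (mult * dim) = 3*1 + 1*1 + 2*2 + 0*2 = 8 = chi_rho(e) = 8.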